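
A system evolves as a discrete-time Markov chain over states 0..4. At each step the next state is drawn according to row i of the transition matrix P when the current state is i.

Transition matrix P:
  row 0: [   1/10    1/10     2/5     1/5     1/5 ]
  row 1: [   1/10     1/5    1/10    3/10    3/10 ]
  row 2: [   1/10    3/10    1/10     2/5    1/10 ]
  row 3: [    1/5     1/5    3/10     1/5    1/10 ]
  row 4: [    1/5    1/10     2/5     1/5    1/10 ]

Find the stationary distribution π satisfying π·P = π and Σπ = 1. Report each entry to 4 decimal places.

Balance equations π_j = Σ_i π_i·P[i][j]:
  π_0 = 1/10·π_0 + 1/10·π_1 + 1/10·π_2 + 1/5·π_3 + 1/5·π_4
  π_1 = 1/10·π_0 + 1/5·π_1 + 3/10·π_2 + 1/5·π_3 + 1/10·π_4
  π_2 = 2/5·π_0 + 1/10·π_1 + 1/10·π_2 + 3/10·π_3 + 2/5·π_4
  π_3 = 1/5·π_0 + 3/10·π_1 + 2/5·π_2 + 1/5·π_3 + 1/5·π_4
  normalize: π_0 + π_1 + π_2 + π_3 + π_4 = 1
Solving the linear system gives exactly π = [1943/13673, 22/113, 301/1243, 333/1243, 2094/13673].

π = [0.1421, 0.1947, 0.2422, 0.2679, 0.1531]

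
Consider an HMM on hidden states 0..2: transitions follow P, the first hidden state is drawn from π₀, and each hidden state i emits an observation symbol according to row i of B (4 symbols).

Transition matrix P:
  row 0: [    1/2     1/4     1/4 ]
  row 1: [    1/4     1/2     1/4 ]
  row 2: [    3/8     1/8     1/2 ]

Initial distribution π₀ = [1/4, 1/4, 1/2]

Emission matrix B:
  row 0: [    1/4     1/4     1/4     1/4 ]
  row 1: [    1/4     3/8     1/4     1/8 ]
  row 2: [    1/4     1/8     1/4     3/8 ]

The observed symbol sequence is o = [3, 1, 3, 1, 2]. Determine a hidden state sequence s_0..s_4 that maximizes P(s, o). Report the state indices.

t=0: δ = [6.250e-02, 3.125e-02, 1.875e-01]  (obs o_0=3)
t=1: δ = [1.758e-02, 8.789e-03, 1.172e-02]  ψ = [2, 2, 2]  (obs o_1=1)
t=2: δ = [2.197e-03, 5.493e-04, 2.197e-03]  ψ = [0, 0, 2]  (obs o_2=3)
t=3: δ = [2.747e-04, 2.060e-04, 1.373e-04]  ψ = [0, 0, 2]  (obs o_3=1)
t=4: δ = [3.433e-05, 2.575e-05, 1.717e-05]  ψ = [0, 1, 0]  (obs o_4=2)
backtrack: best end state = 0; path = [2, 0, 0, 0, 0]

path = [2, 0, 0, 0, 0]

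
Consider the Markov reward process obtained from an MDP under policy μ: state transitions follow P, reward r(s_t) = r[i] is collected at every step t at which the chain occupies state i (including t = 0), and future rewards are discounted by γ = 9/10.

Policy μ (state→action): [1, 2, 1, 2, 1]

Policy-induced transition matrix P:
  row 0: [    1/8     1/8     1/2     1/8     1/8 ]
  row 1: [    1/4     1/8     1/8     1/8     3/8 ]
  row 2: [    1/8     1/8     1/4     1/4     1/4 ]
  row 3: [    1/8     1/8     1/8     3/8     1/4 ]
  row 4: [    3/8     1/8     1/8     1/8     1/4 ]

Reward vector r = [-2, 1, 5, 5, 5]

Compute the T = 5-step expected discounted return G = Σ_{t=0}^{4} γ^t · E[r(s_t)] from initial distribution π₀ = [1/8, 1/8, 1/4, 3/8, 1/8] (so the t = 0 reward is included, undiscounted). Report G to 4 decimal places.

t=0: π = [0.1250, 0.1250, 0.2500, 0.3750, 0.1250], E[r] = 3.6250, γ^t·E[r] = 3.625000, running G = 3.625000
t=1: π = [0.1719, 0.1250, 0.2031, 0.2500, 0.2500], E[r] = 3.2969, γ^t·E[r] = 2.967188, running G = 6.592188
t=2: π = [0.2031, 0.1250, 0.2148, 0.2129, 0.2441], E[r] = 3.0781, γ^t·E[r] = 2.493281, running G = 9.085469
t=3: π = [0.2017, 0.1250, 0.2280, 0.2051, 0.2402], E[r] = 3.0884, γ^t·E[r] = 2.251428, running G = 11.336897
t=4: π = [0.2007, 0.1250, 0.2291, 0.2048, 0.2404], E[r] = 3.0952, γ^t·E[r] = 2.030770, running G = 13.367667

G = 13.3677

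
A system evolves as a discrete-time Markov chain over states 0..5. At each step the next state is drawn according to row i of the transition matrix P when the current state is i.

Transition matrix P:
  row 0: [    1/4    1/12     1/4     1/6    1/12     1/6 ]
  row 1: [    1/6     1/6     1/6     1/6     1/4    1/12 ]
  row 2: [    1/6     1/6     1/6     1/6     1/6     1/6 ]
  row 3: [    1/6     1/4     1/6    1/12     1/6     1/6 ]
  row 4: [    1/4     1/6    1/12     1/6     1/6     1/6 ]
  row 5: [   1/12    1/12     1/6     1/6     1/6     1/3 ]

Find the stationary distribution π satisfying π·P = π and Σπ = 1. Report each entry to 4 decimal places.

π = [0.1799, 0.1491, 0.1680, 0.1538, 0.1641, 0.1851]

Balance equations π_j = Σ_i π_i·P[i][j]:
  π_0 = 1/4·π_0 + 1/6·π_1 + 1/6·π_2 + 1/6·π_3 + 1/4·π_4 + 1/12·π_5
  π_1 = 1/12·π_0 + 1/6·π_1 + 1/6·π_2 + 1/4·π_3 + 1/6·π_4 + 1/12·π_5
  π_2 = 1/4·π_0 + 1/6·π_1 + 1/6·π_2 + 1/6·π_3 + 1/12·π_4 + 1/6·π_5
  π_3 = 1/6·π_0 + 1/6·π_1 + 1/6·π_2 + 1/12·π_3 + 1/6·π_4 + 1/6·π_5
  π_4 = 1/12·π_0 + 1/4·π_1 + 1/6·π_2 + 1/6·π_3 + 1/6·π_4 + 1/6·π_5
  normalize: π_0 + π_1 + π_2 + π_3 + π_4 + π_5 = 1
Solving the linear system gives exactly π = [12356/68679, 10238/68679, 11537/68679, 2/13, 11270/68679, 12712/68679].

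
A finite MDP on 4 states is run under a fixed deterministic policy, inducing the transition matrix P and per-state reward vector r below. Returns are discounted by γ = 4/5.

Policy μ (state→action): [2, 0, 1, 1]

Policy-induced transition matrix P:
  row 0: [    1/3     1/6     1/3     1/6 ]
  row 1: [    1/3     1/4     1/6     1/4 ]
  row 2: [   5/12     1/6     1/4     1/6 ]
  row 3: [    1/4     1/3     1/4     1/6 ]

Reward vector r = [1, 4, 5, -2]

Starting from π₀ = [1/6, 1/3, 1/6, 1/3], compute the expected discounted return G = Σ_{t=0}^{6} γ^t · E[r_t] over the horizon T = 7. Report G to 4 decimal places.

G = 7.9369

t=0: π = [0.1667, 0.3333, 0.1667, 0.3333], E[r] = 1.6667, γ^t·E[r] = 1.666667, running G = 1.666667
t=1: π = [0.3194, 0.2500, 0.2361, 0.1944], E[r] = 2.1111, γ^t·E[r] = 1.688889, running G = 3.355556
t=2: π = [0.3368, 0.2199, 0.2558, 0.1875], E[r] = 2.1204, γ^t·E[r] = 1.357037, running G = 4.712593
t=3: π = [0.3390, 0.2162, 0.2597, 0.1850], E[r] = 2.1327, γ^t·E[r] = 1.091951, running G = 5.804543
t=4: π = [0.3396, 0.2155, 0.2602, 0.1847], E[r] = 2.1334, γ^t·E[r] = 0.873850, running G = 6.678393
t=5: π = [0.3396, 0.2154, 0.2603, 0.1846], E[r] = 2.1337, γ^t·E[r] = 0.699168, running G = 7.377561
t=6: π = [0.3396, 0.2154, 0.2604, 0.1846], E[r] = 2.1337, γ^t·E[r] = 0.559342, running G = 7.936903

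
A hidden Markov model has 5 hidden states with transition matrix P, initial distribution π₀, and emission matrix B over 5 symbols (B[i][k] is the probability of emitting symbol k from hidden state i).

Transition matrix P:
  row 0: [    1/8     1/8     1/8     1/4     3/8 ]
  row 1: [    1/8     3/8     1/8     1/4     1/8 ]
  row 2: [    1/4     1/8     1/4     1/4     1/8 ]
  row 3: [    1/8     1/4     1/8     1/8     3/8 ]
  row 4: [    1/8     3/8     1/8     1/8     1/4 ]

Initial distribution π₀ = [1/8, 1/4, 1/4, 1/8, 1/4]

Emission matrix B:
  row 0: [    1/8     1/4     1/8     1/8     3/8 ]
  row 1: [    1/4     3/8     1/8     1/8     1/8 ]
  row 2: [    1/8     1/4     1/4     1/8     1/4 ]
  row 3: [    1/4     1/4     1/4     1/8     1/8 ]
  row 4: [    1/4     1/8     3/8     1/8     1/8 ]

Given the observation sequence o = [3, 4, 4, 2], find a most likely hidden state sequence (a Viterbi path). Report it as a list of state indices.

path = [2, 2, 0, 4]

t=0: δ = [1.562e-02, 3.125e-02, 3.125e-02, 1.562e-02, 3.125e-02]  (obs o_0=3)
t=1: δ = [2.930e-03, 1.465e-03, 1.953e-03, 9.766e-04, 9.766e-04]  ψ = [2, 1, 2, 1, 4]  (obs o_1=4)
t=2: δ = [1.831e-04, 6.866e-05, 1.221e-04, 9.155e-05, 1.373e-04]  ψ = [2, 1, 2, 0, 0]  (obs o_2=4)
t=3: δ = [3.815e-06, 6.437e-06, 7.629e-06, 1.144e-05, 2.575e-05]  ψ = [2, 4, 2, 0, 0]  (obs o_3=2)
backtrack: best end state = 4; path = [2, 2, 0, 4]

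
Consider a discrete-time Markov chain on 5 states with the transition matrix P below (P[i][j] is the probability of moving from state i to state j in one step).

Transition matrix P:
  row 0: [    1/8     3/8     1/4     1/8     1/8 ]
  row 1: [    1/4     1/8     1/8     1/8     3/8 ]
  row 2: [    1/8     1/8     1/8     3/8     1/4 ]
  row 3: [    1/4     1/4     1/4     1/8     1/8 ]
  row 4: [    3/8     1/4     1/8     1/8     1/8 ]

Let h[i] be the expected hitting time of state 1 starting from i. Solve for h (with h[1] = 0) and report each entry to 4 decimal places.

h = [3.5367, 0.0000, 4.4572, 3.9788, 3.8637]

First-step conditioning: h[1] = 0; for i ≠ 1, h[i] = 1 + Σ_k P[i][k]·h[k].
  h[0] = 1 + 1/8·h[0] + 1/4·h[2] + 1/8·h[3] + 1/8·h[4]
  h[2] = 1 + 1/8·h[0] + 1/8·h[2] + 3/8·h[3] + 1/4·h[4]
  h[3] = 1 + 1/4·h[0] + 1/4·h[2] + 1/8·h[3] + 1/8·h[4]
  h[4] = 1 + 3/8·h[0] + 1/8·h[2] + 1/8·h[3] + 1/8·h[4]
Solving the 4×4 linear system over states ≠ 1 gives exactly h = [4672/1321, 0, 5888/1321, 5256/1321, 5104/1321] (h[1] = 0 is the target).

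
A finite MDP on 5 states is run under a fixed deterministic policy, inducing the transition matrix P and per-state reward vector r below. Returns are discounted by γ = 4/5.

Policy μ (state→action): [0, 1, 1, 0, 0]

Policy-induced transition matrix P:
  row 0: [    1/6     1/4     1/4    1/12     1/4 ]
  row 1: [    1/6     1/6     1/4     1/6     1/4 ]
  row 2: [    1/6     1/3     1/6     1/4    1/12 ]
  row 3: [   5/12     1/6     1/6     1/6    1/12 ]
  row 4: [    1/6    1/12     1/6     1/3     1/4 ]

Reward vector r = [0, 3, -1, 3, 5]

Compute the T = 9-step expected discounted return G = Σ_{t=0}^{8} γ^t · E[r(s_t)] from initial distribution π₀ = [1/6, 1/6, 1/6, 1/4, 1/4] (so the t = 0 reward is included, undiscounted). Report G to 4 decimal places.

G = 8.6851

t=0: π = [0.1667, 0.1667, 0.1667, 0.2500, 0.2500], E[r] = 2.3333, γ^t·E[r] = 2.333333, running G = 2.333333
t=1: π = [0.2292, 0.1875, 0.1944, 0.2083, 0.1806], E[r] = 1.8958, γ^t·E[r] = 1.516667, running G = 3.850000
t=2: π = [0.2188, 0.2031, 0.2014, 0.1939, 0.1829], E[r] = 1.9039, γ^t·E[r] = 1.218519, running G = 5.068519
t=3: π = [0.2151, 0.2032, 0.2018, 0.1957, 0.1841], E[r] = 1.9156, γ^t·E[r] = 0.980765, running G = 6.049284
t=4: π = [0.2156, 0.2029, 0.2015, 0.1962, 0.1837], E[r] = 1.9146, γ^t·E[r] = 0.784221, running G = 6.833505
t=5: π = [0.2157, 0.2029, 0.2015, 0.1961, 0.1837], E[r] = 1.9141, γ^t·E[r] = 0.627201, running G = 7.460705
t=6: π = [0.2157, 0.2029, 0.2016, 0.1961, 0.1837], E[r] = 1.9141, γ^t·E[r] = 0.501782, running G = 7.962487
t=7: π = [0.2157, 0.2029, 0.2016, 0.1961, 0.1837], E[r] = 1.9142, γ^t·E[r] = 0.401429, running G = 8.363917
t=8: π = [0.2157, 0.2029, 0.2016, 0.1961, 0.1837], E[r] = 1.9142, γ^t·E[r] = 0.321143, running G = 8.685059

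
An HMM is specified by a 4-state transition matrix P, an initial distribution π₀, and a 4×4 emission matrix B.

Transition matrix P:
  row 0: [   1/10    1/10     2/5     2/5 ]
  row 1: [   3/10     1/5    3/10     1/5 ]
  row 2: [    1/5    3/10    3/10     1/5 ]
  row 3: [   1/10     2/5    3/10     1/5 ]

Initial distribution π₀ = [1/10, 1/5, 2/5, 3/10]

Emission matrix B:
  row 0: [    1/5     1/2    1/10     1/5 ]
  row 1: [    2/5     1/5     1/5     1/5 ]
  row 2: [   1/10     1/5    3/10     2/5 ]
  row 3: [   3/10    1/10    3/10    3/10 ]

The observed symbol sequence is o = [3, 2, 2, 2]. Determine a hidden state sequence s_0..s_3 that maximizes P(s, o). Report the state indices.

path = [2, 2, 2, 2]

t=0: δ = [2.000e-02, 4.000e-02, 1.600e-01, 9.000e-02]  (obs o_0=3)
t=1: δ = [3.200e-03, 9.600e-03, 1.440e-02, 9.600e-03]  ψ = [2, 2, 2, 2]  (obs o_1=2)
t=2: δ = [2.880e-04, 8.640e-04, 1.296e-03, 8.640e-04]  ψ = [1, 2, 2, 2]  (obs o_2=2)
t=3: δ = [2.592e-05, 7.776e-05, 1.166e-04, 7.776e-05]  ψ = [1, 2, 2, 2]  (obs o_3=2)
backtrack: best end state = 2; path = [2, 2, 2, 2]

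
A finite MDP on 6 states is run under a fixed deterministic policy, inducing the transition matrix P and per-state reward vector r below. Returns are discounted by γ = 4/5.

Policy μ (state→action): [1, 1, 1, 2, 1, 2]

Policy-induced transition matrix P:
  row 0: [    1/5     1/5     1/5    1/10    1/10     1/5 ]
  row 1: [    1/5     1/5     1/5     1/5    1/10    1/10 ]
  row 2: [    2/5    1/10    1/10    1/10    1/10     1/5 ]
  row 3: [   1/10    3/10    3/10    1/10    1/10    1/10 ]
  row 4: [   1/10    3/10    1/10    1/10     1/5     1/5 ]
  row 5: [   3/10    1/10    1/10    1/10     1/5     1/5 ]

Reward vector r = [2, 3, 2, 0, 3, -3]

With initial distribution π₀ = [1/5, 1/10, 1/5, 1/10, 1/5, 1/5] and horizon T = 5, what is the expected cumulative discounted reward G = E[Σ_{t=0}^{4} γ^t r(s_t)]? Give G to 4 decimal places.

t=0: π = [0.2000, 0.1000, 0.2000, 0.1000, 0.2000, 0.2000], E[r] = 1.1000, γ^t·E[r] = 1.100000, running G = 1.100000
t=1: π = [0.2300, 0.1900, 0.1500, 0.1100, 0.1400, 0.1800], E[r] = 1.2100, γ^t·E[r] = 0.968000, running G = 2.068000
t=2: π = [0.2230, 0.1920, 0.1640, 0.1190, 0.1320, 0.1700], E[r] = 1.2360, γ^t·E[r] = 0.791040, running G = 2.859040
t=3: π = [0.2247, 0.1917, 0.1653, 0.1192, 0.1302, 0.1689], E[r] = 1.2390, γ^t·E[r] = 0.634368, running G = 3.493408
t=4: π = [0.2250, 0.1915, 0.1655, 0.1192, 0.1299, 0.1689], E[r] = 1.2385, γ^t·E[r] = 0.507306, running G = 4.000714

G = 4.0007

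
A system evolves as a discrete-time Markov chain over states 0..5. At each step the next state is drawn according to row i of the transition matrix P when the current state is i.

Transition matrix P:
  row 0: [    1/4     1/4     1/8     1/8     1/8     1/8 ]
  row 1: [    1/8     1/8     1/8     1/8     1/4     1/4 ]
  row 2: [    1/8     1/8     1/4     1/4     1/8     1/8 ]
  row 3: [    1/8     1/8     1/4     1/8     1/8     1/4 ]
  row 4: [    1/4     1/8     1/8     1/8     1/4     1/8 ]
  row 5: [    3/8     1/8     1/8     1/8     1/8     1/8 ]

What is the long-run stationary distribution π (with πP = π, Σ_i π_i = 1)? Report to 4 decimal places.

π = [0.2127, 0.1516, 0.1636, 0.1455, 0.1645, 0.1621]

Balance equations π_j = Σ_i π_i·P[i][j]:
  π_0 = 1/4·π_0 + 1/8·π_1 + 1/8·π_2 + 1/8·π_3 + 1/4·π_4 + 3/8·π_5
  π_1 = 1/4·π_0 + 1/8·π_1 + 1/8·π_2 + 1/8·π_3 + 1/8·π_4 + 1/8·π_5
  π_2 = 1/8·π_0 + 1/8·π_1 + 1/4·π_2 + 1/4·π_3 + 1/8·π_4 + 1/8·π_5
  π_3 = 1/8·π_0 + 1/8·π_1 + 1/4·π_2 + 1/8·π_3 + 1/8·π_4 + 1/8·π_5
  π_4 = 1/8·π_0 + 1/4·π_1 + 1/8·π_2 + 1/8·π_3 + 1/4·π_4 + 1/8·π_5
  normalize: π_0 + π_1 + π_2 + π_3 + π_4 + π_5 = 1
Solving the linear system gives exactly π = [6071/28545, 4327/28545, 9/55, 8/55, 4696/28545, 4628/28545].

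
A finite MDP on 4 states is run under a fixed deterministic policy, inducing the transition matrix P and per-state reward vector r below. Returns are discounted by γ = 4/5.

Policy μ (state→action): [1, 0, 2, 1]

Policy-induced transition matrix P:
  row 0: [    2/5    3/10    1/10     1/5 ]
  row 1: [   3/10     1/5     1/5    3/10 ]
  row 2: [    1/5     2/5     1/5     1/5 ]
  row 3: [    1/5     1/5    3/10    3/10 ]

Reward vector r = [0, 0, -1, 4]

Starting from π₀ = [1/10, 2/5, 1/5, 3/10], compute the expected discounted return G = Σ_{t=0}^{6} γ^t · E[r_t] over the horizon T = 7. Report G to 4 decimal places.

G = 3.4304

t=0: π = [0.1000, 0.4000, 0.2000, 0.3000], E[r] = 1.0000, γ^t·E[r] = 1.000000, running G = 1.000000
t=1: π = [0.2600, 0.2500, 0.2200, 0.2700], E[r] = 0.8600, γ^t·E[r] = 0.688000, running G = 1.688000
t=2: π = [0.2770, 0.2700, 0.2010, 0.2520], E[r] = 0.8070, γ^t·E[r] = 0.516480, running G = 2.204480
t=3: π = [0.2824, 0.2679, 0.1975, 0.2522], E[r] = 0.8113, γ^t·E[r] = 0.415386, running G = 2.619866
t=4: π = [0.2833, 0.2677, 0.1970, 0.2520], E[r] = 0.8111, γ^t·E[r] = 0.332210, running G = 2.952076
t=5: π = [0.2834, 0.2677, 0.1969, 0.2520], E[r] = 0.8110, γ^t·E[r] = 0.265757, running G = 3.217833
t=6: π = [0.2835, 0.2677, 0.1969, 0.2520], E[r] = 0.8110, γ^t·E[r] = 0.212605, running G = 3.430438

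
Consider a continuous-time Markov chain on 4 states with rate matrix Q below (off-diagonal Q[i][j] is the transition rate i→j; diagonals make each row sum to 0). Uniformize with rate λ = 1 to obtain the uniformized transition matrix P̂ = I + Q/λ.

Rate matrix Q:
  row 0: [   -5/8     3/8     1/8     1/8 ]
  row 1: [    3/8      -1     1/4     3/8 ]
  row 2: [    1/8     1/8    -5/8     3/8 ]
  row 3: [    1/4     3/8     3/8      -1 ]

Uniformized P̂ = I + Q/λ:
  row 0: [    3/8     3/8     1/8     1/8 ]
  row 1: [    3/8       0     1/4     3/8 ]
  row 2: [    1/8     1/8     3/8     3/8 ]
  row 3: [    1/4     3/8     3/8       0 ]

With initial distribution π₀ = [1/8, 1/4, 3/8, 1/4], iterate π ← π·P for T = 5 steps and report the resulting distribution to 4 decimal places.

π = [0.2776, 0.2215, 0.2779, 0.2229]

t=0: π = [0.1250, 0.2500, 0.3750, 0.2500]
t=1: π = [0.2500, 0.1875, 0.3125, 0.2500]
t=2: π = [0.2656, 0.2266, 0.2891, 0.2188]
t=3: π = [0.2754, 0.2178, 0.2803, 0.2266]
t=4: π = [0.2766, 0.2233, 0.2789, 0.2212]
t=5: π = [0.2776, 0.2215, 0.2779, 0.2229]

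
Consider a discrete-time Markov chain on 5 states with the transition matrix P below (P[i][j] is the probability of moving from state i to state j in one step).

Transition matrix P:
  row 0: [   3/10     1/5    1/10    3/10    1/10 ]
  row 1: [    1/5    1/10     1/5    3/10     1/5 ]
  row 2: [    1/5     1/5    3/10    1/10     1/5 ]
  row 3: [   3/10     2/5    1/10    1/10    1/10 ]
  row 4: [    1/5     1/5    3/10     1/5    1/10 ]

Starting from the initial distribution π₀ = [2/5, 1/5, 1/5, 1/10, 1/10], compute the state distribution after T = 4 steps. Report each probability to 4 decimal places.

t=0: π = [0.4000, 0.2000, 0.2000, 0.1000, 0.1000]
t=1: π = [0.2500, 0.2000, 0.1800, 0.2300, 0.1400]
t=2: π = [0.2480, 0.2260, 0.1840, 0.2040, 0.1380]
t=3: π = [0.2452, 0.2182, 0.1870, 0.2086, 0.1410]
t=4: π = [0.2454, 0.2199, 0.1874, 0.2068, 0.1405]

π = [0.2454, 0.2199, 0.1874, 0.2068, 0.1405]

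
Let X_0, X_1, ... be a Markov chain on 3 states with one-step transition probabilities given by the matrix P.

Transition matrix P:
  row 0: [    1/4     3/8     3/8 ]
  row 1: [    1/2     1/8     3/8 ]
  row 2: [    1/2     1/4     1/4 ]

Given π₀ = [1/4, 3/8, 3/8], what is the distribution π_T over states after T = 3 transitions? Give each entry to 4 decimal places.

π = [0.4023, 0.2644, 0.3333]

t=0: π = [0.2500, 0.3750, 0.3750]
t=1: π = [0.4375, 0.2344, 0.3281]
t=2: π = [0.3906, 0.2754, 0.3340]
t=3: π = [0.4023, 0.2644, 0.3333]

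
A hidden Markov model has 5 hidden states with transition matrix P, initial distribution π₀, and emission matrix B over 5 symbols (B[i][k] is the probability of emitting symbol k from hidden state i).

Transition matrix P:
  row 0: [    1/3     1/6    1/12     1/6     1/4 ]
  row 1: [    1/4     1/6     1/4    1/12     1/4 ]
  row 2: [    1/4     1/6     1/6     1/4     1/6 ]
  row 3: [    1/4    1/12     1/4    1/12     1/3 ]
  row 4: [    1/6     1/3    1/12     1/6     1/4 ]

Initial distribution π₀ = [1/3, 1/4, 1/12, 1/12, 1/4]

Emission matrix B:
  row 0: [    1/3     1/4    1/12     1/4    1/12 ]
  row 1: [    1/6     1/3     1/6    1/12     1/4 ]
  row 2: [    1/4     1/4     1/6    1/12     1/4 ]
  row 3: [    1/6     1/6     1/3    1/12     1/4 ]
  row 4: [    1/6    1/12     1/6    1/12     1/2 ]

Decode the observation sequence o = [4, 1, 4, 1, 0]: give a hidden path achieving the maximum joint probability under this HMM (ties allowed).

t=0: δ = [2.778e-02, 6.250e-02, 2.083e-02, 2.083e-02, 1.250e-01]  (obs o_0=4)
t=1: δ = [5.208e-03, 1.389e-02, 3.906e-03, 3.472e-03, 2.604e-03]  ψ = [4, 4, 1, 4, 4]  (obs o_1=1)
t=2: δ = [2.894e-04, 5.787e-04, 8.681e-04, 2.894e-04, 1.736e-03]  ψ = [1, 1, 1, 1, 1]  (obs o_2=4)
t=3: δ = [7.234e-05, 1.929e-04, 3.617e-05, 4.823e-05, 3.617e-05]  ψ = [4, 4, 1, 4, 4]  (obs o_3=1)
t=4: δ = [1.608e-05, 5.358e-06, 1.206e-05, 2.679e-06, 8.038e-06]  ψ = [1, 1, 1, 1, 1]  (obs o_4=0)
backtrack: best end state = 0; path = [4, 1, 4, 1, 0]

path = [4, 1, 4, 1, 0]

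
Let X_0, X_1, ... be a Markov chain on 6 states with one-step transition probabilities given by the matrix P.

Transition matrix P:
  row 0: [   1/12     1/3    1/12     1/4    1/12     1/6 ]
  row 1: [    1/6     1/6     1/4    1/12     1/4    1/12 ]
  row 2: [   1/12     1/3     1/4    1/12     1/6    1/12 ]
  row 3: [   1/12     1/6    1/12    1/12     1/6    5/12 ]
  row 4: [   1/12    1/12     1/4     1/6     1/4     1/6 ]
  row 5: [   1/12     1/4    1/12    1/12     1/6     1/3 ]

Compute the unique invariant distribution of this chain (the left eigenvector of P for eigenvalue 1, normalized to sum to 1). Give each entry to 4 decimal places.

π = [0.1012, 0.2140, 0.1812, 0.1162, 0.1921, 0.1953]

Balance equations π_j = Σ_i π_i·P[i][j]:
  π_0 = 1/12·π_0 + 1/6·π_1 + 1/12·π_2 + 1/12·π_3 + 1/12·π_4 + 1/12·π_5
  π_1 = 1/3·π_0 + 1/6·π_1 + 1/3·π_2 + 1/6·π_3 + 1/12·π_4 + 1/4·π_5
  π_2 = 1/12·π_0 + 1/4·π_1 + 1/4·π_2 + 1/12·π_3 + 1/4·π_4 + 1/12·π_5
  π_3 = 1/4·π_0 + 1/12·π_1 + 1/12·π_2 + 1/12·π_3 + 1/6·π_4 + 1/12·π_5
  π_4 = 1/12·π_0 + 1/4·π_1 + 1/6·π_2 + 1/6·π_3 + 1/4·π_4 + 1/6·π_5
  normalize: π_0 + π_1 + π_2 + π_3 + π_4 + π_5 = 1
Solving the linear system gives exactly π = [3442/34023, 2427/11341, 1121/6186, 7907/68046, 6535/34023, 6646/34023].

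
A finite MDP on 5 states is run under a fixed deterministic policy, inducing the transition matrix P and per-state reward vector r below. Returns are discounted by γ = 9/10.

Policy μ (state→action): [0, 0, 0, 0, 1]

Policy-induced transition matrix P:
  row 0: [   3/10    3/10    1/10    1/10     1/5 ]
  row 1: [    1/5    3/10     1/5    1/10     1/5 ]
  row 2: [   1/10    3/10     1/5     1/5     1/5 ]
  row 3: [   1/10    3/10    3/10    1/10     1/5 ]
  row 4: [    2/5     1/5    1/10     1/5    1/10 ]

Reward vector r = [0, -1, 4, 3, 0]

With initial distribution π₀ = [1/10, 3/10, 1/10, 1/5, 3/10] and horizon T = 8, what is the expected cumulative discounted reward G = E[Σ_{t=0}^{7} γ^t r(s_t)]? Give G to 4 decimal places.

G = 4.5748

t=0: π = [0.1000, 0.3000, 0.1000, 0.2000, 0.3000], E[r] = 0.7000, γ^t·E[r] = 0.700000, running G = 0.700000
t=1: π = [0.2400, 0.2700, 0.1800, 0.1400, 0.1700], E[r] = 0.8700, γ^t·E[r] = 0.783000, running G = 1.483000
t=2: π = [0.2260, 0.2830, 0.1730, 0.1350, 0.1830], E[r] = 0.8140, γ^t·E[r] = 0.659340, running G = 2.142340
t=3: π = [0.2284, 0.2817, 0.1726, 0.1356, 0.1817], E[r] = 0.8155, γ^t·E[r] = 0.594500, running G = 2.736840
t=4: π = [0.2284, 0.2818, 0.1726, 0.1354, 0.1818], E[r] = 0.8147, γ^t·E[r] = 0.534498, running G = 3.271338
t=5: π = [0.2284, 0.2818, 0.1725, 0.1354, 0.1818], E[r] = 0.8146, γ^t·E[r] = 0.481009, running G = 3.752347
t=6: π = [0.2284, 0.2818, 0.1725, 0.1354, 0.1818], E[r] = 0.8146, γ^t·E[r] = 0.432896, running G = 4.185243
t=7: π = [0.2284, 0.2818, 0.1725, 0.1354, 0.1818], E[r] = 0.8146, γ^t·E[r] = 0.389605, running G = 4.574848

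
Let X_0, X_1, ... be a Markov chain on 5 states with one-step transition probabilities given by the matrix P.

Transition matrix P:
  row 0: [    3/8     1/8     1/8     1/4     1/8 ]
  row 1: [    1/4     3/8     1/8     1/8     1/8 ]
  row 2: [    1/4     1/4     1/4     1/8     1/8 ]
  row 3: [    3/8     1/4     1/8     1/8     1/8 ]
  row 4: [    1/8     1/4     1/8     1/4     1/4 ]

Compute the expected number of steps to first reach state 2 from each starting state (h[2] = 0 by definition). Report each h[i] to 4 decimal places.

h = [8.0000, 8.0000, 0.0000, 8.0000, 8.0000]

First-step conditioning: h[2] = 0; for i ≠ 2, h[i] = 1 + Σ_k P[i][k]·h[k].
  h[0] = 1 + 3/8·h[0] + 1/8·h[1] + 1/4·h[3] + 1/8·h[4]
  h[1] = 1 + 1/4·h[0] + 3/8·h[1] + 1/8·h[3] + 1/8·h[4]
  h[3] = 1 + 3/8·h[0] + 1/4·h[1] + 1/8·h[3] + 1/8·h[4]
  h[4] = 1 + 1/8·h[0] + 1/4·h[1] + 1/4·h[3] + 1/4·h[4]
Solving the 4×4 linear system over states ≠ 2 gives exactly h = [8, 8, 0, 8, 8] (h[2] = 0 is the target).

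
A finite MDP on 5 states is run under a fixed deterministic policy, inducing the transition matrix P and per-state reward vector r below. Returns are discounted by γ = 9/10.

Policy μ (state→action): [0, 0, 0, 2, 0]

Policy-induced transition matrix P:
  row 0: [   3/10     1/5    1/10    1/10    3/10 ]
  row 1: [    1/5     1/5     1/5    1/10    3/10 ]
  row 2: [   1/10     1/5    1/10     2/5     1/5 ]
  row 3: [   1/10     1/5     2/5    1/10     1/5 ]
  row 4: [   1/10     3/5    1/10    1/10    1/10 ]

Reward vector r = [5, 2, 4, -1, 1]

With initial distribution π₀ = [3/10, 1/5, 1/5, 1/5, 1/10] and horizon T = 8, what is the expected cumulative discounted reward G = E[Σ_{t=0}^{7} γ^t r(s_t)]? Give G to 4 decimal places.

t=0: π = [0.3000, 0.2000, 0.2000, 0.2000, 0.1000], E[r] = 2.6000, γ^t·E[r] = 2.600000, running G = 2.600000
t=1: π = [0.1800, 0.2400, 0.1800, 0.1600, 0.2400], E[r] = 2.1800, γ^t·E[r] = 1.962000, running G = 4.562000
t=2: π = [0.1600, 0.2960, 0.1720, 0.1540, 0.2180], E[r] = 2.1440, γ^t·E[r] = 1.736640, running G = 6.298640
t=3: π = [0.1616, 0.2872, 0.1758, 0.1516, 0.2238], E[r] = 2.1578, γ^t·E[r] = 1.573036, running G = 7.871676
t=4: π = [0.1610, 0.2895, 0.1742, 0.1527, 0.2225], E[r] = 2.1508, γ^t·E[r] = 1.411140, running G = 9.282816
t=5: π = [0.1612, 0.2890, 0.1748, 0.1523, 0.2228], E[r] = 2.1534, γ^t·E[r] = 1.271586, running G = 10.554402
t=6: π = [0.1611, 0.2891, 0.1746, 0.1524, 0.2227], E[r] = 2.1525, γ^t·E[r] = 1.143937, running G = 11.698339
t=7: π = [0.1611, 0.2891, 0.1746, 0.1524, 0.2228], E[r] = 2.1528, γ^t·E[r] = 1.029691, running G = 12.728030

G = 12.7280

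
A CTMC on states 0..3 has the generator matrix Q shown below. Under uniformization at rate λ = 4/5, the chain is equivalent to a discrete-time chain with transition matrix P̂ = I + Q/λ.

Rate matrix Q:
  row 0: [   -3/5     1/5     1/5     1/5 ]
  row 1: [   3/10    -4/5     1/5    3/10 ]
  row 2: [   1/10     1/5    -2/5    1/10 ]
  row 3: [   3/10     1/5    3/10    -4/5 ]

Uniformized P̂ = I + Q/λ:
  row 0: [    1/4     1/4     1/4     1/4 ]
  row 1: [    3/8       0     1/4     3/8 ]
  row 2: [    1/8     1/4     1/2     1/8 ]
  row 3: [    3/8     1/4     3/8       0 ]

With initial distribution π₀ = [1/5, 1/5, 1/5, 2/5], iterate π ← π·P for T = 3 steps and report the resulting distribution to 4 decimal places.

π = [0.2547, 0.2000, 0.3633, 0.1820]

t=0: π = [0.2000, 0.2000, 0.2000, 0.4000]
t=1: π = [0.3000, 0.2000, 0.3500, 0.1500]
t=2: π = [0.2500, 0.2000, 0.3563, 0.1938]
t=3: π = [0.2547, 0.2000, 0.3633, 0.1820]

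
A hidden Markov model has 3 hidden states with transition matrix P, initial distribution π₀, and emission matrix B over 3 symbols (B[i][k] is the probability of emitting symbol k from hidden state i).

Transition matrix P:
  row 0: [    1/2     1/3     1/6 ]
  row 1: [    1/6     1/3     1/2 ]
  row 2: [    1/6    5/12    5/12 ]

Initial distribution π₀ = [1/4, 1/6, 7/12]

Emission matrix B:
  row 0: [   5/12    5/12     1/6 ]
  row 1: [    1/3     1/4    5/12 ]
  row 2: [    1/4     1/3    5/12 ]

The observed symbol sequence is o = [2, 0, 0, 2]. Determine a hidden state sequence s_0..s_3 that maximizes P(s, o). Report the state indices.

t=0: δ = [4.167e-02, 6.944e-02, 2.431e-01]  (obs o_0=2)
t=1: δ = [1.688e-02, 3.376e-02, 2.532e-02]  ψ = [2, 2, 2]  (obs o_1=0)
t=2: δ = [3.516e-03, 3.751e-03, 4.220e-03]  ψ = [0, 1, 1]  (obs o_2=0)
t=3: δ = [2.930e-04, 7.326e-04, 7.814e-04]  ψ = [0, 2, 1]  (obs o_3=2)
backtrack: best end state = 2; path = [2, 1, 1, 2]

path = [2, 1, 1, 2]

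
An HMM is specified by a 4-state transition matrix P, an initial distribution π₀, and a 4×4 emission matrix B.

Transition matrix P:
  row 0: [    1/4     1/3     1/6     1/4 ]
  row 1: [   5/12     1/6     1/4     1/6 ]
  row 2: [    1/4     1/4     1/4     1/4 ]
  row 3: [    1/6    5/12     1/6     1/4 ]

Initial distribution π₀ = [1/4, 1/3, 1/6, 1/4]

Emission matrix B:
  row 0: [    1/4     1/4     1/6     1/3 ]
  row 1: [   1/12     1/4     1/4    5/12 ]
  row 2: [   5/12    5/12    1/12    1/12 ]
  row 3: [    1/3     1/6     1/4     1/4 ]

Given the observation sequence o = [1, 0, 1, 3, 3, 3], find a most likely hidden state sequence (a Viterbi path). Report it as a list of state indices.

path = [1, 0, 1, 0, 1, 0]

t=0: δ = [6.250e-02, 8.333e-02, 6.944e-02, 4.167e-02]  (obs o_0=1)
t=1: δ = [8.681e-03, 1.736e-03, 8.681e-03, 5.787e-03]  ψ = [1, 0, 1, 2]  (obs o_1=0)
t=2: δ = [5.425e-04, 7.234e-04, 9.042e-04, 3.617e-04]  ψ = [0, 0, 2, 0]  (obs o_2=1)
t=3: δ = [1.005e-04, 9.419e-05, 1.884e-05, 5.651e-05]  ψ = [1, 2, 2, 2]  (obs o_3=3)
t=4: δ = [1.308e-05, 1.395e-05, 1.962e-06, 6.279e-06]  ψ = [1, 0, 1, 0]  (obs o_4=3)
t=5: δ = [1.938e-06, 1.817e-06, 2.907e-07, 8.176e-07]  ψ = [1, 0, 1, 0]  (obs o_5=3)
backtrack: best end state = 0; path = [1, 0, 1, 0, 1, 0]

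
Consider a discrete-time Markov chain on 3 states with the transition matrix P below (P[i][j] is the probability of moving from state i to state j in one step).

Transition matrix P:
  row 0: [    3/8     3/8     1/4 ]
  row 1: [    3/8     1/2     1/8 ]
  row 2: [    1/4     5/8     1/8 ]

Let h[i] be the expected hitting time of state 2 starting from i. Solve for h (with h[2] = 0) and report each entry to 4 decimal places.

First-step conditioning: h[2] = 0; for i ≠ 2, h[i] = 1 + Σ_k P[i][k]·h[k].
  h[0] = 1 + 3/8·h[0] + 3/8·h[1]
  h[1] = 1 + 3/8·h[0] + 1/2·h[1]
Solving the 2×2 linear system over states ≠ 2 gives exactly h = [56/11, 64/11, 0] (h[2] = 0 is the target).

h = [5.0909, 5.8182, 0.0000]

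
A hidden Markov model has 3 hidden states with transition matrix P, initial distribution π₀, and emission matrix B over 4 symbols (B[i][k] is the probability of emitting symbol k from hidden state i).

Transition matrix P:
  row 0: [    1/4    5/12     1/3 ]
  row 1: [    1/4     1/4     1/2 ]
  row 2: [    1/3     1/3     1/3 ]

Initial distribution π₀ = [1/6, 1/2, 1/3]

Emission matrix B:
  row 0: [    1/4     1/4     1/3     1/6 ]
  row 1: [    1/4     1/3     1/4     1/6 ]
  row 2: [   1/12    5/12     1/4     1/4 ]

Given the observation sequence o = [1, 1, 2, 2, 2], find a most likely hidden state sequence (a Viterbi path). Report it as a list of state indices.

t=0: δ = [4.167e-02, 1.667e-01, 1.389e-01]  (obs o_0=1)
t=1: δ = [1.157e-02, 1.543e-02, 3.472e-02]  ψ = [2, 2, 1]  (obs o_1=1)
t=2: δ = [3.858e-03, 2.894e-03, 2.894e-03]  ψ = [2, 2, 2]  (obs o_2=2)
t=3: δ = [3.215e-04, 4.019e-04, 3.617e-04]  ψ = [0, 0, 1]  (obs o_3=2)
t=4: δ = [4.019e-05, 3.349e-05, 5.023e-05]  ψ = [2, 0, 1]  (obs o_4=2)
backtrack: best end state = 2; path = [1, 2, 0, 1, 2]

path = [1, 2, 0, 1, 2]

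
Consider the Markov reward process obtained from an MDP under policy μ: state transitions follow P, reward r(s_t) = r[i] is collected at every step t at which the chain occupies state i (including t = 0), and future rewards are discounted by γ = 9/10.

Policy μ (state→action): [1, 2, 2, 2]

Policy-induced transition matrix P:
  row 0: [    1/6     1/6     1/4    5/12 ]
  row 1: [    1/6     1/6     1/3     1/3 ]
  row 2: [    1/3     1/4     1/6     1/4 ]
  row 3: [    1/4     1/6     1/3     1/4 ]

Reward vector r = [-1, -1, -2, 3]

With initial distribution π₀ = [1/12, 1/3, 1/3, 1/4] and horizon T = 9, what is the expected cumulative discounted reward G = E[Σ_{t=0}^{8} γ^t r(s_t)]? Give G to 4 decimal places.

G = -0.6243

t=0: π = [0.0833, 0.3333, 0.3333, 0.2500], E[r] = -0.3333, γ^t·E[r] = -0.333333, running G = -0.333333
t=1: π = [0.2431, 0.1944, 0.2708, 0.2917], E[r] = -0.1042, γ^t·E[r] = -0.093750, running G = -0.427083
t=2: π = [0.2361, 0.1892, 0.2679, 0.3067], E[r] = -0.0411, γ^t·E[r] = -0.033281, running G = -0.460365
t=3: π = [0.2369, 0.1890, 0.2690, 0.3051], E[r] = -0.0485, γ^t·E[r] = -0.035367, running G = -0.495732
t=4: π = [0.2369, 0.1891, 0.2688, 0.3052], E[r] = -0.0478, γ^t·E[r] = -0.031388, running G = -0.527119
t=5: π = [0.2369, 0.1891, 0.2688, 0.3052], E[r] = -0.0478, γ^t·E[r] = -0.028236, running G = -0.555355
t=6: π = [0.2369, 0.1891, 0.2688, 0.3052], E[r] = -0.0478, γ^t·E[r] = -0.025425, running G = -0.580779
t=7: π = [0.2369, 0.1891, 0.2688, 0.3052], E[r] = -0.0478, γ^t·E[r] = -0.022879, running G = -0.603659
t=8: π = [0.2369, 0.1891, 0.2688, 0.3052], E[r] = -0.0478, γ^t·E[r] = -0.020592, running G = -0.624251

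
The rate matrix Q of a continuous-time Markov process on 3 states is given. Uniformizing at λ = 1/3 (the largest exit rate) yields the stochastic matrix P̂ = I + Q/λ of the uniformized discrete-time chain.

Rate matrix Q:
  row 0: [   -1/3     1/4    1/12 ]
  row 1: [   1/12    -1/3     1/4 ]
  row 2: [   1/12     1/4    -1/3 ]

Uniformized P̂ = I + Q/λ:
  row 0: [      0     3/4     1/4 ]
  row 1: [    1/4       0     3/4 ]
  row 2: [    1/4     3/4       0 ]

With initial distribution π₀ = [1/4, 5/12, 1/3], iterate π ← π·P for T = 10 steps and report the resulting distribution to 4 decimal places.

π = [0.2000, 0.4279, 0.3721]

t=0: π = [0.2500, 0.4167, 0.3333]
t=1: π = [0.1875, 0.4375, 0.3750]
t=2: π = [0.2031, 0.4219, 0.3750]
t=3: π = [0.1992, 0.4336, 0.3672]
t=4: π = [0.2002, 0.4248, 0.3750]
t=5: π = [0.2000, 0.4314, 0.3687]
t=6: π = [0.2000, 0.4265, 0.3735]
t=7: π = [0.2000, 0.4302, 0.3698]
t=8: π = [0.2000, 0.4274, 0.3726]
t=9: π = [0.2000, 0.4295, 0.3705]
t=10: π = [0.2000, 0.4279, 0.3721]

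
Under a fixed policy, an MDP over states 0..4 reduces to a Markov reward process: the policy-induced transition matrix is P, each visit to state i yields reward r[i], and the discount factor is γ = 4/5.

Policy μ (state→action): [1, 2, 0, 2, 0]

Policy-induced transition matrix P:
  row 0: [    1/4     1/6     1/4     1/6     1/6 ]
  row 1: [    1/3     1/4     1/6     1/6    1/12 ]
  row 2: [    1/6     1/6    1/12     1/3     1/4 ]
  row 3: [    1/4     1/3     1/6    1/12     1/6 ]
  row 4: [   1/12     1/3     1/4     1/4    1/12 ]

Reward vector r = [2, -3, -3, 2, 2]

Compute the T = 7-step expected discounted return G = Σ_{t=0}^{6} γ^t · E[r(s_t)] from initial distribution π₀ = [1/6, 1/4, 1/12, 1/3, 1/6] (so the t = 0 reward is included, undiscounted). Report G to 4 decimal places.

t=0: π = [0.1667, 0.2500, 0.0833, 0.3333, 0.1667], E[r] = 0.3333, γ^t·E[r] = 0.333333, running G = 0.333333
t=1: π = [0.2361, 0.2708, 0.1875, 0.1667, 0.1389], E[r] = -0.2917, γ^t·E[r] = -0.233333, running G = 0.100000
t=2: π = [0.2338, 0.2402, 0.1823, 0.1956, 0.1481], E[r] = -0.1123, γ^t·E[r] = -0.071852, running G = 0.028148
t=3: π = [0.2301, 0.2440, 0.1833, 0.1931, 0.1495], E[r] = -0.1364, γ^t·E[r] = -0.069827, running G = -0.041679
t=4: π = [0.2301, 0.2441, 0.1830, 0.1936, 0.1492], E[r] = -0.1356, γ^t·E[r] = -0.055549, running G = -0.097228
t=5: π = [0.2302, 0.2441, 0.1830, 0.1935, 0.1491], E[r] = -0.1358, γ^t·E[r] = -0.044487, running G = -0.141715
t=6: π = [0.2302, 0.2441, 0.1830, 0.1935, 0.1491], E[r] = -0.1357, γ^t·E[r] = -0.035577, running G = -0.177293

G = -0.1773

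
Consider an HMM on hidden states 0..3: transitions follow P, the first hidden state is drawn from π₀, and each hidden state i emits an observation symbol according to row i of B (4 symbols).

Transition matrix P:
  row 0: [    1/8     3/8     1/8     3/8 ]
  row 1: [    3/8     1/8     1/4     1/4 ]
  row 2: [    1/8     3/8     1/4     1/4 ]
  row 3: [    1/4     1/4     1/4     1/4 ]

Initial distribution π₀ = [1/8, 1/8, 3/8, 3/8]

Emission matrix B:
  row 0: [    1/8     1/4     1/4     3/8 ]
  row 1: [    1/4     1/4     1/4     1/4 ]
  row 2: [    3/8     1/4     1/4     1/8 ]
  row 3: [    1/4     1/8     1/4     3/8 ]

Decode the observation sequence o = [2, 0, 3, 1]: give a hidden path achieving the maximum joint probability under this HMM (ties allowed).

path = [2, 1, 0, 1]

t=0: δ = [3.125e-02, 3.125e-02, 9.375e-02, 9.375e-02]  (obs o_0=2)
t=1: δ = [2.930e-03, 8.789e-03, 8.789e-03, 5.859e-03]  ψ = [3, 2, 2, 2]  (obs o_1=0)
t=2: δ = [1.236e-03, 8.240e-04, 2.747e-04, 8.240e-04]  ψ = [1, 2, 1, 1]  (obs o_2=3)
t=3: δ = [7.725e-05, 1.159e-04, 5.150e-05, 5.794e-05]  ψ = [1, 0, 1, 0]  (obs o_3=1)
backtrack: best end state = 1; path = [2, 1, 0, 1]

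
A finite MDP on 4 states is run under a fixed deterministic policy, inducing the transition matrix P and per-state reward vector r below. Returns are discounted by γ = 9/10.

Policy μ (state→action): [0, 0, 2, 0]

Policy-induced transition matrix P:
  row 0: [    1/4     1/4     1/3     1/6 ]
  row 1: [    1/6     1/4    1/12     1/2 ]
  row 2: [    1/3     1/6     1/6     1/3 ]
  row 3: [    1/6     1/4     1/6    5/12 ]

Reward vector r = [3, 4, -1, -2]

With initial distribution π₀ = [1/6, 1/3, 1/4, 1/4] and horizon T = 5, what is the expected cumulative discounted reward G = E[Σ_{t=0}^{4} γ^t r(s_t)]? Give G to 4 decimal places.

G = 3.1334

t=0: π = [0.1667, 0.3333, 0.2500, 0.2500], E[r] = 1.0833, γ^t·E[r] = 1.083333, running G = 1.083333
t=1: π = [0.2222, 0.2292, 0.1667, 0.3819], E[r] = 0.6528, γ^t·E[r] = 0.587500, running G = 1.670833
t=2: π = [0.2130, 0.2361, 0.1846, 0.3663], E[r] = 0.6661, γ^t·E[r] = 0.539531, running G = 2.210365
t=3: π = [0.2152, 0.2346, 0.1825, 0.3677], E[r] = 0.6661, γ^t·E[r] = 0.485578, running G = 2.695943
t=4: π = [0.2150, 0.2348, 0.1830, 0.3672], E[r] = 0.6668, γ^t·E[r] = 0.437487, running G = 3.133430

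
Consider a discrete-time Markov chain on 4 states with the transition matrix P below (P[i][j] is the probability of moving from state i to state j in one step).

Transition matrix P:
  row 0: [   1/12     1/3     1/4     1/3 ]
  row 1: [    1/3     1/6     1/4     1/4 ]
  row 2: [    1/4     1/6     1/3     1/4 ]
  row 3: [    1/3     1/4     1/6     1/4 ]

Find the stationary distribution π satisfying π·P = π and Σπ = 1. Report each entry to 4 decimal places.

π = [0.2501, 0.2309, 0.2481, 0.2708]

Balance equations π_j = Σ_i π_i·P[i][j]:
  π_0 = 1/12·π_0 + 1/3·π_1 + 1/4·π_2 + 1/3·π_3
  π_1 = 1/3·π_0 + 1/6·π_1 + 1/6·π_2 + 1/4·π_3
  π_2 = 1/4·π_0 + 1/4·π_1 + 1/3·π_2 + 1/6·π_3
  normalize: π_0 + π_1 + π_2 + π_3 = 1
Solving the linear system gives exactly π = [495/1979, 457/1979, 491/1979, 536/1979].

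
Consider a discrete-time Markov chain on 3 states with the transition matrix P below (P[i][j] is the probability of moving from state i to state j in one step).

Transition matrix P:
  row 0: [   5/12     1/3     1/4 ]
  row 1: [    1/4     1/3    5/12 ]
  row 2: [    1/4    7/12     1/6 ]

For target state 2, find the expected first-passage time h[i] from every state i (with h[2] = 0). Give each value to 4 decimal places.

First-step conditioning: h[2] = 0; for i ≠ 2, h[i] = 1 + Σ_k P[i][k]·h[k].
  h[0] = 1 + 5/12·h[0] + 1/3·h[1]
  h[1] = 1 + 1/4·h[0] + 1/3·h[1]
Solving the 2×2 linear system over states ≠ 2 gives exactly h = [36/11, 30/11, 0] (h[2] = 0 is the target).

h = [3.2727, 2.7273, 0.0000]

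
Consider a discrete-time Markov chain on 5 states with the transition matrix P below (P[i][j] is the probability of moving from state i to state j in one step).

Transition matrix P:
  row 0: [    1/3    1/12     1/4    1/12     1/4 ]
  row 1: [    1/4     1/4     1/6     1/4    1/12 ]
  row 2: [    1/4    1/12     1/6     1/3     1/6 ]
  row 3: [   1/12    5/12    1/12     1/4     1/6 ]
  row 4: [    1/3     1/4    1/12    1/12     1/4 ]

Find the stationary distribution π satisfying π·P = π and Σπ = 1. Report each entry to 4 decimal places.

π = [0.2551, 0.2130, 0.1567, 0.1896, 0.1857]

Balance equations π_j = Σ_i π_i·P[i][j]:
  π_0 = 1/3·π_0 + 1/4·π_1 + 1/4·π_2 + 1/12·π_3 + 1/3·π_4
  π_1 = 1/12·π_0 + 1/4·π_1 + 1/12·π_2 + 5/12·π_3 + 1/4·π_4
  π_2 = 1/4·π_0 + 1/6·π_1 + 1/6·π_2 + 1/12·π_3 + 1/12·π_4
  π_3 = 1/12·π_0 + 1/4·π_1 + 1/3·π_2 + 1/4·π_3 + 1/12·π_4
  normalize: π_0 + π_1 + π_2 + π_3 + π_4 = 1
Solving the linear system gives exactly π = [1317/5162, 1649/7743, 1213/7743, 1468/7743, 2875/15486].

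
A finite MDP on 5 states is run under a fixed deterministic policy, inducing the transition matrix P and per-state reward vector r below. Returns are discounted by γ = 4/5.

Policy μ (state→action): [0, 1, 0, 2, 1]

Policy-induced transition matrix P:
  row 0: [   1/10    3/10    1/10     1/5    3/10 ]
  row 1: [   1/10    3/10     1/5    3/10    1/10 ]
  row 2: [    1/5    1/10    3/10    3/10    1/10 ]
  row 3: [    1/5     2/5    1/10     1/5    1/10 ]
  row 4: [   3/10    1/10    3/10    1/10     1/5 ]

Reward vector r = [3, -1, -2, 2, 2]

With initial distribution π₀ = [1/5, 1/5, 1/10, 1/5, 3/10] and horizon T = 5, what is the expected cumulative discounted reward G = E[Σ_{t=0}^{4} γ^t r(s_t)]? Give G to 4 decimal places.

G = 2.7336

t=0: π = [0.2000, 0.2000, 0.1000, 0.2000, 0.3000], E[r] = 1.2000, γ^t·E[r] = 1.200000, running G = 1.200000
t=1: π = [0.1900, 0.2400, 0.2000, 0.2000, 0.1700], E[r] = 0.6700, γ^t·E[r] = 0.536000, running G = 1.736000
t=2: π = [0.1740, 0.2460, 0.1980, 0.2270, 0.1550], E[r] = 0.6440, γ^t·E[r] = 0.412160, running G = 2.148160
t=3: π = [0.1735, 0.2521, 0.1952, 0.2289, 0.1503], E[r] = 0.6364, γ^t·E[r] = 0.325837, running G = 2.473997
t=4: π = [0.1725, 0.2538, 0.1943, 0.2297, 0.1497], E[r] = 0.6339, γ^t·E[r] = 0.259629, running G = 2.733626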